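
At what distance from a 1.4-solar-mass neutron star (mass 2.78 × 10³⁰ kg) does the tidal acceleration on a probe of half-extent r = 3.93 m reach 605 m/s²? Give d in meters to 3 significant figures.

1.34 × 10⁶ m

2GMr/d³ = a_tidal  ⇒  d = (2GMr / a_tidal)^(1/3)
d = (2 × 6.674×10⁻¹¹ × (2.78 × 10³⁰) × (3.93) / (605))^(1/3)
  = 1.34 × 10⁶ m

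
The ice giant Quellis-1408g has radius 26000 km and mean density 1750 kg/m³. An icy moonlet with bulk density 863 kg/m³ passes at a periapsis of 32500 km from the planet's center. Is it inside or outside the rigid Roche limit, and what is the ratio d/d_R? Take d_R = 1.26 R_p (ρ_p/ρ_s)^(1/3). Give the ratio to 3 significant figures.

inside; d/d_R ≈ 0.784

d_R = 1.26 × (26000 km) × (1750/863)^(1/3) = 41470 km
d/d_R = (32500) / (41470) = 0.784
Since d/d_R < 1, the body is inside the Roche limit.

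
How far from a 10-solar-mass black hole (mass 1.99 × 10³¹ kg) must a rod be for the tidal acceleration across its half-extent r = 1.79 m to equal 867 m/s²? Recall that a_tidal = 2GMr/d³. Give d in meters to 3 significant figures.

2GMr/d³ = a_tidal  ⇒  d = (2GMr / a_tidal)^(1/3)
d = (2 × 6.674×10⁻¹¹ × (1.99 × 10³¹) × (1.79) / (867))^(1/3)
  = 1.76 × 10⁶ m

1.76 × 10⁶ m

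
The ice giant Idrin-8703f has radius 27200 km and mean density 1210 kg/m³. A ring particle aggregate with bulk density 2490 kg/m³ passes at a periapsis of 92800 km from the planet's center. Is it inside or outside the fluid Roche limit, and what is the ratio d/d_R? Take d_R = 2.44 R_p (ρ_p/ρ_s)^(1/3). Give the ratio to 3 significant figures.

d_R = 2.44 × (27200 km) × (1210/2490)^(1/3) = 52180 km
d/d_R = (92800) / (52180) = 1.78
Since d/d_R > 1, the body is outside the Roche limit.

outside; d/d_R ≈ 1.78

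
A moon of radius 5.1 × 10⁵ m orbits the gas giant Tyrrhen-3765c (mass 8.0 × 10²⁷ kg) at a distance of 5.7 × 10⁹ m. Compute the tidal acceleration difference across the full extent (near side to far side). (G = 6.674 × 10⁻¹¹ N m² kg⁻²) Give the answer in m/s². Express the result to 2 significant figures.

5.9 × 10⁻⁶ m/s²

a_tidal = 4GMr/d³
        = 4 × (6.674 × 10⁻¹¹) × (8.0 × 10²⁷) × (5.1 × 10⁵) / (5.7 × 10⁹)³
        = 5.9 × 10⁻⁶ m/s²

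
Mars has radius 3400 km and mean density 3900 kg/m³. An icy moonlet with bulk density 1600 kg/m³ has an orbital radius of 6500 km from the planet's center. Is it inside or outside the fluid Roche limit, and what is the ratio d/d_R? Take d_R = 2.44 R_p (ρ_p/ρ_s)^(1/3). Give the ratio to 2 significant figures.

d_R = 2.44 × (3400 km) × (3900/1600)^(1/3) = 11160 km
d/d_R = (6500) / (11160) = 0.58
Since d/d_R < 1, the body is inside the Roche limit.

inside; d/d_R ≈ 0.58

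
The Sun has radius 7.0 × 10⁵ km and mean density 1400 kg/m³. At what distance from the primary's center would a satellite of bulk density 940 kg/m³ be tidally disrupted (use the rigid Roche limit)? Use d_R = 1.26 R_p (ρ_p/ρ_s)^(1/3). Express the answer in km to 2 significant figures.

1.0 × 10⁶ km

d_R = 1.26 × 7.0 × 10⁵ km × (1400/940)^(1/3)
    = 1.0 × 10⁶ km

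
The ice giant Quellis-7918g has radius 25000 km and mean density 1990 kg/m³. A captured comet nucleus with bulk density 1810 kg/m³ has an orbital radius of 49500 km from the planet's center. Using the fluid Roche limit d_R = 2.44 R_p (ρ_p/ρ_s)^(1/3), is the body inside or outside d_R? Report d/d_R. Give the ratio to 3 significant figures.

inside; d/d_R ≈ 0.786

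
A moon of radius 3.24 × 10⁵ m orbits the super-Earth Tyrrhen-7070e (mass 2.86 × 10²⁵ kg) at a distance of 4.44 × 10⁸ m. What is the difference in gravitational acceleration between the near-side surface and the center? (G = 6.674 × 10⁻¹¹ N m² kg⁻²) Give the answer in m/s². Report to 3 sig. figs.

1.41 × 10⁻⁵ m/s²

a_tidal = 2GMr/d³
        = 2 × (6.674 × 10⁻¹¹) × (2.86 × 10²⁵) × (3.24 × 10⁵) / (4.44 × 10⁸)³
        = 1.41 × 10⁻⁵ m/s²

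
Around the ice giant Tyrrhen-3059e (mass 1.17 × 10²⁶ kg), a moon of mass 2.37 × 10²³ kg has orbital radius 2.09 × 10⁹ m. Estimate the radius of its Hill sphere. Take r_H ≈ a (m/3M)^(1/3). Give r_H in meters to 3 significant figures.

1.83 × 10⁸ m

r_H ≈ a (m/3M)^(1/3)
    = (2.09 × 10⁹) × (2.37 × 10²³ / (3 × 1.17 × 10²⁶))^(1/3)
    = 1.83 × 10⁸ m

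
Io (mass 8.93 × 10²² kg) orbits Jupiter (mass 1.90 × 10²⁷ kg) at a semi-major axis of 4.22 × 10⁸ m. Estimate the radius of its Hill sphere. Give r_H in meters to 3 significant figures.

1.06 × 10⁷ m

r_H ≈ a (m/3M)^(1/3)
    = (4.22 × 10⁸) × (8.93 × 10²² / (3 × 1.90 × 10²⁷))^(1/3)
    = 1.06 × 10⁷ m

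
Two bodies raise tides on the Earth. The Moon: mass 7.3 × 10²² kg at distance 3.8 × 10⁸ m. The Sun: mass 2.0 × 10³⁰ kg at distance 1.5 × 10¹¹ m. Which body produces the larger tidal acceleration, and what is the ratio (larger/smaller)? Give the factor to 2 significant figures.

The Moon, by a factor of ≈ 2.2

Tidal acceleration ∝ M/d³, so compare M/d³ for each.
The Moon: (7.3 × 10²²) / (3.8 × 10⁸)³ = 1.330 × 10⁻³
The Sun: (2.0 × 10³⁰) / (1.5 × 10¹¹)³ = 5.926 × 10⁻⁴
Ratio (larger/smaller) = 2.2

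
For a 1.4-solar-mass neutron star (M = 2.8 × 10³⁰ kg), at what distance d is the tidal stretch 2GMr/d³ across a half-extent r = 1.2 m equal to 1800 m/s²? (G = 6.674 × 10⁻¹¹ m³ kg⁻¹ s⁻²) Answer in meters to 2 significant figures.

6.3 × 10⁵ m

2GMr/d³ = a_tidal  ⇒  d = (2GMr / a_tidal)^(1/3)
d = (2 × 6.674×10⁻¹¹ × (2.8 × 10³⁰) × (1.2) / (1800))^(1/3)
  = 6.3 × 10⁵ m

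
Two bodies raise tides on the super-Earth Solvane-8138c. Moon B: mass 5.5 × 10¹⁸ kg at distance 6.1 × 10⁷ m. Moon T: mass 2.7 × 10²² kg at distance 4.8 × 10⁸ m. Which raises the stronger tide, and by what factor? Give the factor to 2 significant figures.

Moon T, by a factor of ≈ 10

The tide-raising term goes as M/d³ (the gradient of a 1/d² field).
Moon B: (5.5 × 10¹⁸) / (6.1 × 10⁷)³ = 2.423 × 10⁻⁵
Moon T: (2.7 × 10²²) / (4.8 × 10⁸)³ = 2.441 × 10⁻⁴
Ratio (larger/smaller) = 10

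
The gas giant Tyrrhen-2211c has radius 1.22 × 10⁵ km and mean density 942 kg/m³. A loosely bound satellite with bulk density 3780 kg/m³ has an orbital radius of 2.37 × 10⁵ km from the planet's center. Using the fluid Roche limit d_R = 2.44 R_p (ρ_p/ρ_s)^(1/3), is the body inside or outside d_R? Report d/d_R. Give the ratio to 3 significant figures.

d_R = 2.44 × (1.22 × 10⁵ km) × (942/3780)^(1/3) = 1.873 × 10⁵ km
d/d_R = (2.37 × 10⁵) / (1.873 × 10⁵) = 1.27
Since d/d_R > 1, the body is outside the Roche limit.

outside; d/d_R ≈ 1.27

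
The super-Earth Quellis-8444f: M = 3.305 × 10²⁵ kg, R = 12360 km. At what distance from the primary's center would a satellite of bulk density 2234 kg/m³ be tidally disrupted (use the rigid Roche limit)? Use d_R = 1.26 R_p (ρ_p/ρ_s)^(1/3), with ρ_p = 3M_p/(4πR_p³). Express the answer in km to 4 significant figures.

ρ_p = 3M_p/(4πR_p³) = 3 × (3.305 × 10²⁵) / (4π × (1.236 × 10⁷ m)³) = 4179 kg/m³
d_R = 1.26 × 12360 km × (4179/2234)^(1/3)
    = 19190 km

19190 km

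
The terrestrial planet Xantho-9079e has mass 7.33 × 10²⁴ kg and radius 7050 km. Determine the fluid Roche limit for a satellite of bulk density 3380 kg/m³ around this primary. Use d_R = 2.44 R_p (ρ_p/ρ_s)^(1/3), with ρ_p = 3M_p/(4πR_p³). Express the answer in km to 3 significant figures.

19600 km

ρ_p = 3M_p/(4πR_p³) = 3 × (7.33 × 10²⁴) / (4π × (7.05 × 10⁶ m)³) = 4990 kg/m³
d_R = 2.44 × 7050 km × (4990/3380)^(1/3)
    = 19600 km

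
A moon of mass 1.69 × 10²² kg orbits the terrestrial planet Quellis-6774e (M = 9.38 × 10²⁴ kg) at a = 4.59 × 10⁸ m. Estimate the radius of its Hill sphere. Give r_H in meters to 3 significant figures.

r_H ≈ a (m/3M)^(1/3)
    = (4.59 × 10⁸) × (1.69 × 10²² / (3 × 9.38 × 10²⁴))^(1/3)
    = 3.87 × 10⁷ m

3.87 × 10⁷ m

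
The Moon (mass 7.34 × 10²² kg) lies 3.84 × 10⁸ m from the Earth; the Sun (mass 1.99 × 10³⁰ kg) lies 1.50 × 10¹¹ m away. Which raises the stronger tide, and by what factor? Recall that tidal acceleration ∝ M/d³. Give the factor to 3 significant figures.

The Moon, by a factor of ≈ 2.20

Tidal acceleration ∝ M/d³, so compare M/d³ for each.
The Moon: (7.34 × 10²²) / (3.84 × 10⁸)³ = 1.296 × 10⁻³
The Sun: (1.99 × 10³⁰) / (1.50 × 10¹¹)³ = 5.896 × 10⁻⁴
Ratio (larger/smaller) = 2.20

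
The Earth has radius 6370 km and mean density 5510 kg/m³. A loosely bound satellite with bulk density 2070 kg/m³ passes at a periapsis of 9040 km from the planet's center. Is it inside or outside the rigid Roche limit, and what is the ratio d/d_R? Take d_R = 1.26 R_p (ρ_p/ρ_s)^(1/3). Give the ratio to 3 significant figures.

inside; d/d_R ≈ 0.813

d_R = 1.26 × (6370 km) × (5510/2070)^(1/3) = 11120 km
d/d_R = (9040) / (11120) = 0.813
Since d/d_R < 1, the body is inside the Roche limit.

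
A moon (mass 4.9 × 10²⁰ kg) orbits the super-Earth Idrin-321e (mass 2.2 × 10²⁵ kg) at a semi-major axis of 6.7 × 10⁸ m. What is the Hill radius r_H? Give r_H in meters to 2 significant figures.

1.3 × 10⁷ m

r_H ≈ a (m/3M)^(1/3)
    = (6.7 × 10⁸) × (4.9 × 10²⁰ / (3 × 2.2 × 10²⁵))^(1/3)
    = 1.3 × 10⁷ m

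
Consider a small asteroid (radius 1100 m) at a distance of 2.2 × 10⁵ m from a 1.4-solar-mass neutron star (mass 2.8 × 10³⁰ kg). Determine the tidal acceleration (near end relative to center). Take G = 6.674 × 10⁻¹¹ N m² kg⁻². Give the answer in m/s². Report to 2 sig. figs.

3.9 × 10⁷ m/s²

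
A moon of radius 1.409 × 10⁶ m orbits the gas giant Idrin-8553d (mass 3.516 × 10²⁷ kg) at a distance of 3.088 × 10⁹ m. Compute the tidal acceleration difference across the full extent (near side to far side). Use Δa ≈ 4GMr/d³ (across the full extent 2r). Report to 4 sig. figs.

Δa = 4GMr/d³
   = 4 × (6.674 × 10⁻¹¹) × (3.516 × 10²⁷) × (1.409 × 10⁶) / (3.088 × 10⁹)³
   = 4.491 × 10⁻⁵ m/s²

4.491 × 10⁻⁵ m/s²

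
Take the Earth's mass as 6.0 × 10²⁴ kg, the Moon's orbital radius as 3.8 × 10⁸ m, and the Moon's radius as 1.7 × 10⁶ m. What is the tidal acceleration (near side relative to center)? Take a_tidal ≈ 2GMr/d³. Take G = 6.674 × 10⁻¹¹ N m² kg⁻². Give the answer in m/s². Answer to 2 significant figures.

2.5 × 10⁻⁵ m/s²

Δa = 2GMr/d³
   = 2 × (6.674 × 10⁻¹¹) × (6.0 × 10²⁴) × (1.7 × 10⁶) / (3.8 × 10⁸)³
   = 2.5 × 10⁻⁵ m/s²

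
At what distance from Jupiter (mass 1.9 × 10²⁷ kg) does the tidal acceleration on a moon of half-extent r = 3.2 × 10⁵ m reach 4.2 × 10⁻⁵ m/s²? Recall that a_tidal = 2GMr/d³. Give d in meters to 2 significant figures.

1.2 × 10⁹ m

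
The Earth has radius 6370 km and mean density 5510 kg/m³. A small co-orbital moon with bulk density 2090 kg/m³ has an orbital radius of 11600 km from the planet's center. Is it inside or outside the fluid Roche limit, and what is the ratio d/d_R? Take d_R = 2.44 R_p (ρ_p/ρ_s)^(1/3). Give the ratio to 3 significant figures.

d_R = 2.44 × (6370 km) × (5510/2090)^(1/3) = 21470 km
d/d_R = (11600) / (21470) = 0.540
Since d/d_R < 1, the body is inside the Roche limit.

inside; d/d_R ≈ 0.540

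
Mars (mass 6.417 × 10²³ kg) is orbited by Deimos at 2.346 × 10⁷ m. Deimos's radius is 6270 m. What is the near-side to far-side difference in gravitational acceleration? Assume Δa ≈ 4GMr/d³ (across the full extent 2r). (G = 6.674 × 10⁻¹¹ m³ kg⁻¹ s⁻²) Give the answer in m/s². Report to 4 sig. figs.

8.319 × 10⁻⁵ m/s²

a_tidal = 4GMr/d³
        = 4 × (6.674 × 10⁻¹¹) × (6.417 × 10²³) × (6270) / (2.346 × 10⁷)³
        = 8.319 × 10⁻⁵ m/s²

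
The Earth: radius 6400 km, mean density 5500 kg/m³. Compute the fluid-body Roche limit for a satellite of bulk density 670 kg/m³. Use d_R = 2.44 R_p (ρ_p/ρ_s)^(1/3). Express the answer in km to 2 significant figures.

32000 km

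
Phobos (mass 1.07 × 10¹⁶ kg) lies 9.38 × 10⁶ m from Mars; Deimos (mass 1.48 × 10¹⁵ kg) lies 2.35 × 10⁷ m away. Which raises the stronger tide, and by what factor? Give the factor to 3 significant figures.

Tidal stretch scales as M/d³; compute that for each body.
Phobos: (1.07 × 10¹⁶) / (9.38 × 10⁶)³ = 1.297 × 10⁻⁵
Deimos: (1.48 × 10¹⁵) / (2.35 × 10⁷)³ = 1.140 × 10⁻⁷
Ratio (larger/smaller) = 114

Phobos, by a factor of ≈ 114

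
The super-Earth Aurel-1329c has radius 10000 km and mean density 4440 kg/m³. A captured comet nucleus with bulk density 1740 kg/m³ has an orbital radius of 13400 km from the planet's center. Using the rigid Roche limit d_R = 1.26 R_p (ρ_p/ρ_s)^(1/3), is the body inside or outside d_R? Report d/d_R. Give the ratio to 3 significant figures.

inside; d/d_R ≈ 0.778

d_R = 1.26 × (10000 km) × (4440/1740)^(1/3) = 17220 km
d/d_R = (13400) / (17220) = 0.778
Since d/d_R < 1, the body is inside the Roche limit.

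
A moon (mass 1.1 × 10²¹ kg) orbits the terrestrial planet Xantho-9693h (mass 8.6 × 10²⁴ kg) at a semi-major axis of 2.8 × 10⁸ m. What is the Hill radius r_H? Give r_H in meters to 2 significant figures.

r_H ≈ a (m/3M)^(1/3)
    = (2.8 × 10⁸) × (1.1 × 10²¹ / (3 × 8.6 × 10²⁴))^(1/3)
    = 9.8 × 10⁶ m

9.8 × 10⁶ m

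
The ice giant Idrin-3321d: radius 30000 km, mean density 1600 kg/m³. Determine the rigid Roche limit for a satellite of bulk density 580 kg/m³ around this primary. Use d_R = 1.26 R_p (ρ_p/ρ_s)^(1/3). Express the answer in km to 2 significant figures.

d_R = 1.26 × 30000 km × (1600/580)^(1/3)
    = 53000 km

53000 km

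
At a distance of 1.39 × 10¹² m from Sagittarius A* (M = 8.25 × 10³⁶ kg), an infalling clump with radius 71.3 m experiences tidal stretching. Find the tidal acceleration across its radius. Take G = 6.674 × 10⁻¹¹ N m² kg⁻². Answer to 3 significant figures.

2.92 × 10⁻⁸ m/s²

a_tidal = 2GMr/d³
        = 2 × (6.674 × 10⁻¹¹) × (8.25 × 10³⁶) × (71.3) / (1.39 × 10¹²)³
        = 2.92 × 10⁻⁸ m/s²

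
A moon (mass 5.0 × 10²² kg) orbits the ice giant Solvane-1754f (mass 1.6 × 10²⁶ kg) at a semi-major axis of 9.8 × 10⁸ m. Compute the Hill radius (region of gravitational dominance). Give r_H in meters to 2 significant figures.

4.6 × 10⁷ m

r_H ≈ a (m/3M)^(1/3)
    = (9.8 × 10⁸) × (5.0 × 10²² / (3 × 1.6 × 10²⁶))^(1/3)
    = 4.6 × 10⁷ m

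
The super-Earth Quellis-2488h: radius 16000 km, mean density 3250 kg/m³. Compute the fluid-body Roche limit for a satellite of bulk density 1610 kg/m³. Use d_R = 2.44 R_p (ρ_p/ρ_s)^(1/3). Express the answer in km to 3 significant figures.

d_R = 2.44 × 16000 km × (3250/1610)^(1/3)
    = 49300 km

49300 km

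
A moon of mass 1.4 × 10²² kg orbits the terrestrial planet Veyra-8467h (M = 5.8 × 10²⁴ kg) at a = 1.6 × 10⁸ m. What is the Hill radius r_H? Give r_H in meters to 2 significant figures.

r_H ≈ a (m/3M)^(1/3)
    = (1.6 × 10⁸) × (1.4 × 10²² / (3 × 5.8 × 10²⁴))^(1/3)
    = 1.5 × 10⁷ m

1.5 × 10⁷ m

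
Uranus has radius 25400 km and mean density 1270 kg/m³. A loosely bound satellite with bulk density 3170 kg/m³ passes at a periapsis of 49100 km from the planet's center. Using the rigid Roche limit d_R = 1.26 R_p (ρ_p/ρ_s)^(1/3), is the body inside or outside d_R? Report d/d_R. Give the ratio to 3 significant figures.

outside; d/d_R ≈ 2.08

d_R = 1.26 × (25400 km) × (1270/3170)^(1/3) = 23590 km
d/d_R = (49100) / (23590) = 2.08
Since d/d_R > 1, the body is outside the Roche limit.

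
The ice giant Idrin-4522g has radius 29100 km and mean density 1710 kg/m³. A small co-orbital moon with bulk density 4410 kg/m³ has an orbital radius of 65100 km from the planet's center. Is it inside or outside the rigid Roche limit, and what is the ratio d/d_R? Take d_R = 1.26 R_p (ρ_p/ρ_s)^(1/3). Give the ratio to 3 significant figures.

outside; d/d_R ≈ 2.43

d_R = 1.26 × (29100 km) × (1710/4410)^(1/3) = 26740 km
d/d_R = (65100) / (26740) = 2.43
Since d/d_R > 1, the body is outside the Roche limit.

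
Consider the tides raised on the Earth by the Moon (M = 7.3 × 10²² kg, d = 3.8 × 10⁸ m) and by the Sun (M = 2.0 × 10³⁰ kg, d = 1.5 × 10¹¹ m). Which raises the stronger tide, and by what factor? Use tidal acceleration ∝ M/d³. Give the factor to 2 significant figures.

The Moon, by a factor of ≈ 2.2

The tide-raising term goes as M/d³ (the gradient of a 1/d² field).
The Moon: (7.3 × 10²²) / (3.8 × 10⁸)³ = 1.330 × 10⁻³
The Sun: (2.0 × 10³⁰) / (1.5 × 10¹¹)³ = 5.926 × 10⁻⁴
Ratio (larger/smaller) = 2.2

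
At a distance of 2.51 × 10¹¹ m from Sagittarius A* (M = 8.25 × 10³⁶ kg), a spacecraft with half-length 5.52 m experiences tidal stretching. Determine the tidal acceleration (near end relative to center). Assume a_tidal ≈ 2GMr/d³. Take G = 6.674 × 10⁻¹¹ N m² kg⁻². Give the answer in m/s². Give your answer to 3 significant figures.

3.84 × 10⁻⁷ m/s²

Δa = 2GMr/d³
   = 2 × (6.674 × 10⁻¹¹) × (8.25 × 10³⁶) × (5.52) / (2.51 × 10¹¹)³
   = 3.84 × 10⁻⁷ m/s²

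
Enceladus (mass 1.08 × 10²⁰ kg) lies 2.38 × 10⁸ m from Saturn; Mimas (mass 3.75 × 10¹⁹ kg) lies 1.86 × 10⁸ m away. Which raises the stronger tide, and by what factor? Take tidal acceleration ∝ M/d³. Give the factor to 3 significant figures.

The tide-raising term goes as M/d³ (the gradient of a 1/d² field).
Enceladus: (1.08 × 10²⁰) / (2.38 × 10⁸)³ = 8.011 × 10⁻⁶
Mimas: (3.75 × 10¹⁹) / (1.86 × 10⁸)³ = 5.828 × 10⁻⁶
Ratio (larger/smaller) = 1.37

Enceladus, by a factor of ≈ 1.37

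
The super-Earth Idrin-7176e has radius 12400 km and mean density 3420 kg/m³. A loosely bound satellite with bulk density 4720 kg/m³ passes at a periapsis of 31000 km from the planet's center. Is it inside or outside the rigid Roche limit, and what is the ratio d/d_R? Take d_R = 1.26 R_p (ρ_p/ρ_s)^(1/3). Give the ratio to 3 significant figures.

d_R = 1.26 × (12400 km) × (3420/4720)^(1/3) = 14030 km
d/d_R = (31000) / (14030) = 2.21
Since d/d_R > 1, the body is outside the Roche limit.

outside; d/d_R ≈ 2.21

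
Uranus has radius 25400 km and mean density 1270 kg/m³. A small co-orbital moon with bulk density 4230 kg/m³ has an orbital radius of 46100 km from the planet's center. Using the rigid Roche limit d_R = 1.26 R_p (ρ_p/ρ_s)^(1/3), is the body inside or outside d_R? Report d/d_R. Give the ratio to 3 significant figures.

d_R = 1.26 × (25400 km) × (1270/4230)^(1/3) = 21430 km
d/d_R = (46100) / (21430) = 2.15
Since d/d_R > 1, the body is outside the Roche limit.

outside; d/d_R ≈ 2.15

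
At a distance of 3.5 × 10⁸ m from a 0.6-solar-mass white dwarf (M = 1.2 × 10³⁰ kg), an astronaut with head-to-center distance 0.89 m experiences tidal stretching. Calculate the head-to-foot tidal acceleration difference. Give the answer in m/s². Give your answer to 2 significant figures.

a_tidal = 4GMr/d³
        = 4 × (6.674 × 10⁻¹¹) × (1.2 × 10³⁰) × (0.89) / (3.5 × 10⁸)³
        = 6.6 × 10⁻⁶ m/s²

6.6 × 10⁻⁶ m/s²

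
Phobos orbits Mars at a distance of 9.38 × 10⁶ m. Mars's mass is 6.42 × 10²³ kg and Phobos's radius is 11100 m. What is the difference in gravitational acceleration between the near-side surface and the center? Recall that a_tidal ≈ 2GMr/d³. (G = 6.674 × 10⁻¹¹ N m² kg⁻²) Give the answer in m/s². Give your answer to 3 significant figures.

1.15 × 10⁻³ m/s²

The tidal stretch is the gradient of GM/d² times the body's extent r, hence the 1/d³ dependence.
Δg = 2GMr/d³
   = 2 × (6.674 × 10⁻¹¹) × (6.42 × 10²³) × (11100) / (9.38 × 10⁶)³
   = 1.15 × 10⁻³ m/s²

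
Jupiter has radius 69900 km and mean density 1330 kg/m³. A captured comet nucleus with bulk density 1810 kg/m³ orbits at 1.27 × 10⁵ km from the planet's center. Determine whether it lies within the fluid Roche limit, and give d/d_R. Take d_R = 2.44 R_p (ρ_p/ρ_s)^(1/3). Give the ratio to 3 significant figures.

d_R = 2.44 × (69900 km) × (1330/1810)^(1/3) = 1.539 × 10⁵ km
d/d_R = (1.27 × 10⁵) / (1.539 × 10⁵) = 0.825
Since d/d_R < 1, the body is inside the Roche limit.

inside; d/d_R ≈ 0.825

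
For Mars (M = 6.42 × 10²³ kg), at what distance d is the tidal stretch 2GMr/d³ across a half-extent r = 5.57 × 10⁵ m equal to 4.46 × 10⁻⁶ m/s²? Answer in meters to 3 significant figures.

2.20 × 10⁸ m

2GMr/d³ = a_tidal  ⇒  d = (2GMr / a_tidal)^(1/3)
d = (2 × 6.674×10⁻¹¹ × (6.42 × 10²³) × (5.57 × 10⁵) / (4.46 × 10⁻⁶))^(1/3)
  = 2.20 × 10⁸ m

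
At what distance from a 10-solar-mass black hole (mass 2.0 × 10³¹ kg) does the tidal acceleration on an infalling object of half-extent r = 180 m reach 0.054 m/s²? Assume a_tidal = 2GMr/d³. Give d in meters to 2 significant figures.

2GMr/d³ = a_tidal  ⇒  d = (2GMr / a_tidal)^(1/3)
d = (2 × 6.674×10⁻¹¹ × (2.0 × 10³¹) × (180) / (0.054))^(1/3)
  = 2.1 × 10⁸ m

2.1 × 10⁸ m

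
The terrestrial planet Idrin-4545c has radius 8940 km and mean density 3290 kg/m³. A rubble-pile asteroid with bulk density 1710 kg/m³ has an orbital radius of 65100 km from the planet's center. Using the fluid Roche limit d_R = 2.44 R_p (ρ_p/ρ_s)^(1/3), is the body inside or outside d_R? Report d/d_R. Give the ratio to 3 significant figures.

outside; d/d_R ≈ 2.40

d_R = 2.44 × (8940 km) × (3290/1710)^(1/3) = 27130 km
d/d_R = (65100) / (27130) = 2.40
Since d/d_R > 1, the body is outside the Roche limit.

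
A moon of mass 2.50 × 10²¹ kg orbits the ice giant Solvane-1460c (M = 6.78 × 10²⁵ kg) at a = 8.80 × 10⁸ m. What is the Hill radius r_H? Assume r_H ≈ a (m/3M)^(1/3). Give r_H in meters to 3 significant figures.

r_H ≈ a (m/3M)^(1/3)
    = (8.80 × 10⁸) × (2.50 × 10²¹ / (3 × 6.78 × 10²⁵))^(1/3)
    = 2.03 × 10⁷ m

2.03 × 10⁷ m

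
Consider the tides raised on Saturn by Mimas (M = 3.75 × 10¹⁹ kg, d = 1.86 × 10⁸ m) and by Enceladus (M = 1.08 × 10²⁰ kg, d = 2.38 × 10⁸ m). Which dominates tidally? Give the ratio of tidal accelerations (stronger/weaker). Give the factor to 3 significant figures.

Compare M/d³ for the two perturbers:
Mimas: (3.75 × 10¹⁹) / (1.86 × 10⁸)³ = 5.828 × 10⁻⁶
Enceladus: (1.08 × 10²⁰) / (2.38 × 10⁸)³ = 8.011 × 10⁻⁶
Ratio (larger/smaller) = 1.37

Enceladus, by a factor of ≈ 1.37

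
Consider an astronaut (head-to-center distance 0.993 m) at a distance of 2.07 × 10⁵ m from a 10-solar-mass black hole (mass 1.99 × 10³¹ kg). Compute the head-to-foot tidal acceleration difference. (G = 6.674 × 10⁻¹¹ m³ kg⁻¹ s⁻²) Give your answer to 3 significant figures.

5.95 × 10⁵ m/s²

Differencing GM/(d−r)² and GM/(d+r)² to first order in r/d gives 4GMr/d³.
Δg = 4GMr/d³
   = 4 × (6.674 × 10⁻¹¹) × (1.99 × 10³¹) × (0.993) / (2.07 × 10⁵)³
   = 5.95 × 10⁵ m/s²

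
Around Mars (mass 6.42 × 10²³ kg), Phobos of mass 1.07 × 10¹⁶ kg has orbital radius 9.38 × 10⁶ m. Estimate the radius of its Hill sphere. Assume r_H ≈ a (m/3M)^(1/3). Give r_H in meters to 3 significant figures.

r_H ≈ a (m/3M)^(1/3)
    = (9.38 × 10⁶) × (1.07 × 10¹⁶ / (3 × 6.42 × 10²³))^(1/3)
    = 1.66 × 10⁴ m

1.66 × 10⁴ m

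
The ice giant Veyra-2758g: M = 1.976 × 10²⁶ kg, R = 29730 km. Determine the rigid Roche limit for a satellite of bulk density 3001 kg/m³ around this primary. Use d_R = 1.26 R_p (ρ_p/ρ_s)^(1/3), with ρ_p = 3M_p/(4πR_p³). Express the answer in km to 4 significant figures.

31560 km

ρ_p = 3M_p/(4πR_p³) = 3 × (1.976 × 10²⁶) / (4π × (2.973 × 10⁷ m)³) = 1795 kg/m³
d_R = 1.26 × 29730 km × (1795/3001)^(1/3)
    = 31560 km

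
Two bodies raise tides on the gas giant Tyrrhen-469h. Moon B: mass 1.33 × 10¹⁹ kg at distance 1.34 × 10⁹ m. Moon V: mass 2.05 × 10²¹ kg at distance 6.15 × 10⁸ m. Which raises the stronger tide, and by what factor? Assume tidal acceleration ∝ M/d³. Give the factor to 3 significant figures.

Compare M/d³ for the two perturbers:
Moon B: (1.33 × 10¹⁹) / (1.34 × 10⁹)³ = 5.528 × 10⁻⁹
Moon V: (2.05 × 10²¹) / (6.15 × 10⁸)³ = 8.813 × 10⁻⁶
Ratio (larger/smaller) = 1590

Moon V, by a factor of ≈ 1590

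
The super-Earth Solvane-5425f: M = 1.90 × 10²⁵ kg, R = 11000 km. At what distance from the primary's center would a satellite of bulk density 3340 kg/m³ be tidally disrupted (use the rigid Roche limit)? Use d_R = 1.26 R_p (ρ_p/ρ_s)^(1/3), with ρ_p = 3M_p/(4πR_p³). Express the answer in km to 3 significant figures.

ρ_p = 3M_p/(4πR_p³) = 3 × (1.90 × 10²⁵) / (4π × (1.10 × 10⁷ m)³) = 3410 kg/m³
d_R = 1.26 × 11000 km × (3410/3340)^(1/3)
    = 14000 km

14000 km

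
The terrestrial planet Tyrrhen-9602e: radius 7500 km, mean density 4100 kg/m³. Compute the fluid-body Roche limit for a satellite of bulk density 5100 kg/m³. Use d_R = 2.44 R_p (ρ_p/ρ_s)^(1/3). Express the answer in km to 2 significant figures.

17000 km

d_R = 2.44 × 7500 km × (4100/5100)^(1/3)
    = 17000 km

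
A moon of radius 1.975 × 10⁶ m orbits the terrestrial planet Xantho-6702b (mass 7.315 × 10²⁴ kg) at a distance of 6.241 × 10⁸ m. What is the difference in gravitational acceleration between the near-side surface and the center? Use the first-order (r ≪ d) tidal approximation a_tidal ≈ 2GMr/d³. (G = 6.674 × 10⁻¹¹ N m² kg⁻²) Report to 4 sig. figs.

7.933 × 10⁻⁶ m/s²

Since r ≪ d, expand the inverse-square field across one radius to get the leading 2GMr/d³ term.
Δa = 2GMr/d³
   = 2 × (6.674 × 10⁻¹¹) × (7.315 × 10²⁴) × (1.975 × 10⁶) / (6.241 × 10⁸)³
   = 7.933 × 10⁻⁶ m/s²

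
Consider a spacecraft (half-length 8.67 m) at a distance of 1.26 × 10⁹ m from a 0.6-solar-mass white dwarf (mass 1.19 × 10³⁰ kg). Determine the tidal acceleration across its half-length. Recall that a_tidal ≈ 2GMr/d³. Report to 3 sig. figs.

6.88 × 10⁻⁷ m/s²

Δa = 2GMr/d³
   = 2 × (6.674 × 10⁻¹¹) × (1.19 × 10³⁰) × (8.67) / (1.26 × 10⁹)³
   = 6.88 × 10⁻⁷ m/s²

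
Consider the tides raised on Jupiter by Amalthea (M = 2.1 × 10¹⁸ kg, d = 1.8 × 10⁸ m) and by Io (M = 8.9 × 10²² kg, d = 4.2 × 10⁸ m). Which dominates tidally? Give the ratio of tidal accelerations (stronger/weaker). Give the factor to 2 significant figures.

Tidal acceleration ∝ M/d³, so compare M/d³ for each.
Amalthea: (2.1 × 10¹⁸) / (1.8 × 10⁸)³ = 3.601 × 10⁻⁷
Io: (8.9 × 10²²) / (4.2 × 10⁸)³ = 1.201 × 10⁻³
Ratio (larger/smaller) = 3300

Io, by a factor of ≈ 3300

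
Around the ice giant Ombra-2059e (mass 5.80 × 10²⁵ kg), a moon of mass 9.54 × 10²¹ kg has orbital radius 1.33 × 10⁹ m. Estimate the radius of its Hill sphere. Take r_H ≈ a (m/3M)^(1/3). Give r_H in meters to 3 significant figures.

r_H ≈ a (m/3M)^(1/3)
    = (1.33 × 10⁹) × (9.54 × 10²¹ / (3 × 5.80 × 10²⁵))^(1/3)
    = 5.05 × 10⁷ m

5.05 × 10⁷ m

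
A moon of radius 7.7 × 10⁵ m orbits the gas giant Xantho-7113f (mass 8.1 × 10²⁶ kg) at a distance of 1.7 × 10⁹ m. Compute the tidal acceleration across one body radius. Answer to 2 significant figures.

1.7 × 10⁻⁵ m/s²

Δa = 2GMr/d³
   = 2 × (6.674 × 10⁻¹¹) × (8.1 × 10²⁶) × (7.7 × 10⁵) / (1.7 × 10⁹)³
   = 1.7 × 10⁻⁵ m/s²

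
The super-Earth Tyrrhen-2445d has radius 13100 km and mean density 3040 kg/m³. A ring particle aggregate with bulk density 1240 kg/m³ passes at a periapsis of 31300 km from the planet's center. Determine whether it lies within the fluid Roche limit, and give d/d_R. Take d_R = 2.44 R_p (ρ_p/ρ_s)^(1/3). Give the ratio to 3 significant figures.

inside; d/d_R ≈ 0.726

d_R = 2.44 × (13100 km) × (3040/1240)^(1/3) = 43100 km
d/d_R = (31300) / (43100) = 0.726
Since d/d_R < 1, the body is inside the Roche limit.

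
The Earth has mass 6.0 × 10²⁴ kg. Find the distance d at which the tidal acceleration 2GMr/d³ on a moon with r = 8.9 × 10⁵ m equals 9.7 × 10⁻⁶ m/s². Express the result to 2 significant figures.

4.2 × 10⁸ m

2GMr/d³ = a_tidal  ⇒  d = (2GMr / a_tidal)^(1/3)
d = (2 × 6.674×10⁻¹¹ × (6.0 × 10²⁴) × (8.9 × 10⁵) / (9.7 × 10⁻⁶))^(1/3)
  = 4.2 × 10⁸ m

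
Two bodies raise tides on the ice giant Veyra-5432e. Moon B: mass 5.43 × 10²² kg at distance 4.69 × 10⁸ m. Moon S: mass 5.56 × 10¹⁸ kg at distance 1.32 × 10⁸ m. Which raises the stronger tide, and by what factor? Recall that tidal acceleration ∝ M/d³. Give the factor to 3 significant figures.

Moon B, by a factor of ≈ 218

Tidal acceleration ∝ M/d³, so compare M/d³ for each.
Moon B: (5.43 × 10²²) / (4.69 × 10⁸)³ = 5.264 × 10⁻⁴
Moon S: (5.56 × 10¹⁸) / (1.32 × 10⁸)³ = 2.417 × 10⁻⁶
Ratio (larger/smaller) = 218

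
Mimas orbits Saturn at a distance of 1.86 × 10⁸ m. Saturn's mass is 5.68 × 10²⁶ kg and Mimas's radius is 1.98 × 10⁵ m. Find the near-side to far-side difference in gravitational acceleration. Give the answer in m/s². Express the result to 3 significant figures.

Δa = 4GMr/d³
   = 4 × (6.674 × 10⁻¹¹) × (5.68 × 10²⁶) × (1.98 × 10⁵) / (1.86 × 10⁸)³
   = 4.67 × 10⁻³ m/s²

4.67 × 10⁻³ m/s²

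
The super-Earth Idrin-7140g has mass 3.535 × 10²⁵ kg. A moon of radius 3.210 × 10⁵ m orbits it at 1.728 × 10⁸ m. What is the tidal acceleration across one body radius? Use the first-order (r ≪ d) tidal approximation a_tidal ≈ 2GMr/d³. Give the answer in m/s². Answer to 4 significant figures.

Differencing GM/(d−r)² and GM/d² to first order in r/d gives 2GMr/d³.
Δa = 2GMr/d³
   = 2 × (6.674 × 10⁻¹¹) × (3.535 × 10²⁵) × (3.210 × 10⁵) / (1.728 × 10⁸)³
   = 2.935 × 10⁻⁴ m/s²

2.935 × 10⁻⁴ m/s²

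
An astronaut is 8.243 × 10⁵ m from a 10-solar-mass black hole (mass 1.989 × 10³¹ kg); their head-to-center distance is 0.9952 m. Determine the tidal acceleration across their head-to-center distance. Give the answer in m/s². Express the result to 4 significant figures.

4.717 × 10³ m/s²

Δg = 2GMr/d³
   = 2 × (6.674 × 10⁻¹¹) × (1.989 × 10³¹) × (0.9952) / (8.243 × 10⁵)³
   = 4.717 × 10³ m/s²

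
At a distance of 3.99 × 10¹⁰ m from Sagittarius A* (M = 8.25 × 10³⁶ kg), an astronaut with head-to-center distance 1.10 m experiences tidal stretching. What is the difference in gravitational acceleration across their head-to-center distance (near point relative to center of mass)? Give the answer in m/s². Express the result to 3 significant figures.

1.91 × 10⁻⁵ m/s²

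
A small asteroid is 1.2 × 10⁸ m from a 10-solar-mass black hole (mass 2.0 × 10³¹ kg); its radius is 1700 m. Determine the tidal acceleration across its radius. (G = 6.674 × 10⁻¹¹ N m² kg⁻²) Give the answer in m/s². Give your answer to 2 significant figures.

2.6 m/s²

Δg = 2GMr/d³
   = 2 × (6.674 × 10⁻¹¹) × (2.0 × 10³¹) × (1700) / (1.2 × 10⁸)³
   = 2.6 m/s²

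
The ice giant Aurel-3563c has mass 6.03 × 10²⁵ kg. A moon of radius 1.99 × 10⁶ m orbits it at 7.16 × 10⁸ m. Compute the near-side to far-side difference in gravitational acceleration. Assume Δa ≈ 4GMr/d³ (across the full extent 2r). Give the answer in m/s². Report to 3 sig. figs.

8.73 × 10⁻⁵ m/s²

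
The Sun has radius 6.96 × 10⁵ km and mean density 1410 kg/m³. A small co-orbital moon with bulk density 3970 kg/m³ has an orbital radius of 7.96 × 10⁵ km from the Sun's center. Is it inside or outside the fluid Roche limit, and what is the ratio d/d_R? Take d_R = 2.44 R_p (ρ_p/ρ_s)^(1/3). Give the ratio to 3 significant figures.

d_R = 2.44 × (6.96 × 10⁵ km) × (1410/3970)^(1/3) = 1.203 × 10⁶ km
d/d_R = (7.96 × 10⁵) / (1.203 × 10⁶) = 0.662
Since d/d_R < 1, the body is inside the Roche limit.

inside; d/d_R ≈ 0.662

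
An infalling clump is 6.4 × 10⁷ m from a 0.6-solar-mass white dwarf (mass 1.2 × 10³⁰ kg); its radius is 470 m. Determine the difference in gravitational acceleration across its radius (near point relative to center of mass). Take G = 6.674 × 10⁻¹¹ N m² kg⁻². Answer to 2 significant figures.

Δa = 2GMr/d³
   = 2 × (6.674 × 10⁻¹¹) × (1.2 × 10³⁰) × (470) / (6.4 × 10⁷)³
   = 2.9 × 10⁻¹ m/s²

2.9 × 10⁻¹ m/s²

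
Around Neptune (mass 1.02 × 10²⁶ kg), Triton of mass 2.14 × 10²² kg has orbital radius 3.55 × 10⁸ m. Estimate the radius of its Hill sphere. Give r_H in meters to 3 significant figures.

1.46 × 10⁷ m

r_H ≈ a (m/3M)^(1/3)
    = (3.55 × 10⁸) × (2.14 × 10²² / (3 × 1.02 × 10²⁶))^(1/3)
    = 1.46 × 10⁷ m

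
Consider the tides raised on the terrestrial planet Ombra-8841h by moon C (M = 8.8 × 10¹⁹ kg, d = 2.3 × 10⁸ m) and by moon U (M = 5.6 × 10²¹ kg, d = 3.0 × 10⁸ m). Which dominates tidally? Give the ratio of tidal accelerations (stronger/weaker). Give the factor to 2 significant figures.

Tidal acceleration ∝ M/d³, so compare M/d³ for each.
Moon C: (8.8 × 10¹⁹) / (2.3 × 10⁸)³ = 7.233 × 10⁻⁶
Moon U: (5.6 × 10²¹) / (3.0 × 10⁸)³ = 2.074 × 10⁻⁴
Ratio (larger/smaller) = 29

Moon U, by a factor of ≈ 29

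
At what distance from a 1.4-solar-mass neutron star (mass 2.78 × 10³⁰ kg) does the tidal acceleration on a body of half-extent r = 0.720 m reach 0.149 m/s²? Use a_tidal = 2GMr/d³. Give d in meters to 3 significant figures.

1.21 × 10⁷ m

2GMr/d³ = a_tidal  ⇒  d = (2GMr / a_tidal)^(1/3)
d = (2 × 6.674×10⁻¹¹ × (2.78 × 10³⁰) × (0.720) / (0.149))^(1/3)
  = 1.21 × 10⁷ m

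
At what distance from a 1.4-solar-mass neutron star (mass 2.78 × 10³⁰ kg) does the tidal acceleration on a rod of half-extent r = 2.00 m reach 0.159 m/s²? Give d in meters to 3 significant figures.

2GMr/d³ = a_tidal  ⇒  d = (2GMr / a_tidal)^(1/3)
d = (2 × 6.674×10⁻¹¹ × (2.78 × 10³⁰) × (2.00) / (0.159))^(1/3)
  = 1.67 × 10⁷ m

1.67 × 10⁷ m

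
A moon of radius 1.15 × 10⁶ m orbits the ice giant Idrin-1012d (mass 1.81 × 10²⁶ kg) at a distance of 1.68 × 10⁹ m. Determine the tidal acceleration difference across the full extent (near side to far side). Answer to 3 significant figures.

Δg = 4GMr/d³
   = 4 × (6.674 × 10⁻¹¹) × (1.81 × 10²⁶) × (1.15 × 10⁶) / (1.68 × 10⁹)³
   = 1.17 × 10⁻⁵ m/s²

1.17 × 10⁻⁵ m/s²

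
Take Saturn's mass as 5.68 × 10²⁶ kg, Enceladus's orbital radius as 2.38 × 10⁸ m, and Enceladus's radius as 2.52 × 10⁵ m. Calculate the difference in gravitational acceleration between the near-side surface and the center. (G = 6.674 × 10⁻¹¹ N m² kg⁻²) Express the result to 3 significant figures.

1.42 × 10⁻³ m/s²

Δg = 2GMr/d³
   = 2 × (6.674 × 10⁻¹¹) × (5.68 × 10²⁶) × (2.52 × 10⁵) / (2.38 × 10⁸)³
   = 1.42 × 10⁻³ m/s²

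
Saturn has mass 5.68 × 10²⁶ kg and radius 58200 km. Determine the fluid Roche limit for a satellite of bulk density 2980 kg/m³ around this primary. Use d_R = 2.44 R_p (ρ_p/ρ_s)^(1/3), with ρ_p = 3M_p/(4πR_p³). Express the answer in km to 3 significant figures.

87100 km

ρ_p = 3M_p/(4πR_p³) = 3 × (5.68 × 10²⁶) / (4π × (5.82 × 10⁷ m)³) = 688 kg/m³
d_R = 2.44 × 58200 km × (688/2980)^(1/3)
    = 87100 km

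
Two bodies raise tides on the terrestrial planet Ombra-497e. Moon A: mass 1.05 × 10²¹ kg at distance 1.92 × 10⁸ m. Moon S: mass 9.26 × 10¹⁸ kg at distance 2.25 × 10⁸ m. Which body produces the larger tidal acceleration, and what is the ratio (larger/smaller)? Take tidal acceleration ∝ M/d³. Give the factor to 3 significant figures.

Compare M/d³ for the two perturbers:
Moon A: (1.05 × 10²¹) / (1.92 × 10⁸)³ = 1.483 × 10⁻⁴
Moon S: (9.26 × 10¹⁸) / (2.25 × 10⁸)³ = 8.129 × 10⁻⁷
Ratio (larger/smaller) = 182

Moon A, by a factor of ≈ 182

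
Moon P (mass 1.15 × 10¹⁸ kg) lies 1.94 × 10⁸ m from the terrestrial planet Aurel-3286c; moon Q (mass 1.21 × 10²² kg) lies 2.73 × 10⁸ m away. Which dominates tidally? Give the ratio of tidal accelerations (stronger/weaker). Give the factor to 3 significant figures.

Tidal acceleration ∝ M/d³, so compare M/d³ for each.
Moon P: (1.15 × 10¹⁸) / (1.94 × 10⁸)³ = 1.575 × 10⁻⁷
Moon Q: (1.21 × 10²²) / (2.73 × 10⁸)³ = 5.947 × 10⁻⁴
Ratio (larger/smaller) = 3780

Moon Q, by a factor of ≈ 3780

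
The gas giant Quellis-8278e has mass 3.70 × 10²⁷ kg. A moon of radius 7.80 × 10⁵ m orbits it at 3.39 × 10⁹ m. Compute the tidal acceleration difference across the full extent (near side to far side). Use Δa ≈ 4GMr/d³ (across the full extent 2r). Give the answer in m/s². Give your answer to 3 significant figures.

1.98 × 10⁻⁵ m/s²

a_tidal = 4GMr/d³
        = 4 × (6.674 × 10⁻¹¹) × (3.70 × 10²⁷) × (7.80 × 10⁵) / (3.39 × 10⁹)³
        = 1.98 × 10⁻⁵ m/s²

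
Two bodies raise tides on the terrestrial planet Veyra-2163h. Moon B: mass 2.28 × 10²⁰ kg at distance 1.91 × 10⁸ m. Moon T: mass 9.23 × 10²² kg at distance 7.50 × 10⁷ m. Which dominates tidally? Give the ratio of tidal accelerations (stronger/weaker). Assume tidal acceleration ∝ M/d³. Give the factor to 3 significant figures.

Tidal acceleration ∝ M/d³, so compare M/d³ for each.
Moon B: (2.28 × 10²⁰) / (1.91 × 10⁸)³ = 3.272 × 10⁻⁵
Moon T: (9.23 × 10²²) / (7.50 × 10⁷)³ = 2.188 × 10⁻¹
Ratio (larger/smaller) = 6690

Moon T, by a factor of ≈ 6690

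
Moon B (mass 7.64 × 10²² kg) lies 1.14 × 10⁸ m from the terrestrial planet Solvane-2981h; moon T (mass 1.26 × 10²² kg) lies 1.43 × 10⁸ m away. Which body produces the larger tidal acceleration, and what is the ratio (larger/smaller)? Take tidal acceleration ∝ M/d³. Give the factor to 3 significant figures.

Compare M/d³ for the two perturbers:
Moon B: (7.64 × 10²²) / (1.14 × 10⁸)³ = 5.157 × 10⁻²
Moon T: (1.26 × 10²²) / (1.43 × 10⁸)³ = 4.309 × 10⁻³
Ratio (larger/smaller) = 12.0

Moon B, by a factor of ≈ 12.0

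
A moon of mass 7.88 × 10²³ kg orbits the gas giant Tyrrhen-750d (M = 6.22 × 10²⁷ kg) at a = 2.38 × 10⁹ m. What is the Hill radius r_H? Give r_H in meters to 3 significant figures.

8.29 × 10⁷ m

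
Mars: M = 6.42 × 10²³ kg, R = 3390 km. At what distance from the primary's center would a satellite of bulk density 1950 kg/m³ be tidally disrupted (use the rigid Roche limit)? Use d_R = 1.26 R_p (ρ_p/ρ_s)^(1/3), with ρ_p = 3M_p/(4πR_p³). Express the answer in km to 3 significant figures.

ρ_p = 3M_p/(4πR_p³) = 3 × (6.42 × 10²³) / (4π × (3.39 × 10⁶ m)³) = 3930 kg/m³
d_R = 1.26 × 3390 km × (3930/1950)^(1/3)
    = 5400 km

5400 km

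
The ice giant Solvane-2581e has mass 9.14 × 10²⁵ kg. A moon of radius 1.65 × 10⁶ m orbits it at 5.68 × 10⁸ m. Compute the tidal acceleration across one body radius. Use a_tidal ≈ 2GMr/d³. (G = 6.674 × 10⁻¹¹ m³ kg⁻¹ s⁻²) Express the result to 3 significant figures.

1.10 × 10⁻⁴ m/s²

Differencing GM/(d−r)² and GM/d² to first order in r/d gives 2GMr/d³.
Δa = 2GMr/d³
   = 2 × (6.674 × 10⁻¹¹) × (9.14 × 10²⁵) × (1.65 × 10⁶) / (5.68 × 10⁸)³
   = 1.10 × 10⁻⁴ m/s²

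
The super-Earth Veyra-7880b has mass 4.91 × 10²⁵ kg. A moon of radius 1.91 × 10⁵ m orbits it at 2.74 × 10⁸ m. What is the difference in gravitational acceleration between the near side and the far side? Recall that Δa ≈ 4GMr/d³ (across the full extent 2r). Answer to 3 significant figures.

1.22 × 10⁻⁴ m/s²

Δg = 4GMr/d³
   = 4 × (6.674 × 10⁻¹¹) × (4.91 × 10²⁵) × (1.91 × 10⁵) / (2.74 × 10⁸)³
   = 1.22 × 10⁻⁴ m/s²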